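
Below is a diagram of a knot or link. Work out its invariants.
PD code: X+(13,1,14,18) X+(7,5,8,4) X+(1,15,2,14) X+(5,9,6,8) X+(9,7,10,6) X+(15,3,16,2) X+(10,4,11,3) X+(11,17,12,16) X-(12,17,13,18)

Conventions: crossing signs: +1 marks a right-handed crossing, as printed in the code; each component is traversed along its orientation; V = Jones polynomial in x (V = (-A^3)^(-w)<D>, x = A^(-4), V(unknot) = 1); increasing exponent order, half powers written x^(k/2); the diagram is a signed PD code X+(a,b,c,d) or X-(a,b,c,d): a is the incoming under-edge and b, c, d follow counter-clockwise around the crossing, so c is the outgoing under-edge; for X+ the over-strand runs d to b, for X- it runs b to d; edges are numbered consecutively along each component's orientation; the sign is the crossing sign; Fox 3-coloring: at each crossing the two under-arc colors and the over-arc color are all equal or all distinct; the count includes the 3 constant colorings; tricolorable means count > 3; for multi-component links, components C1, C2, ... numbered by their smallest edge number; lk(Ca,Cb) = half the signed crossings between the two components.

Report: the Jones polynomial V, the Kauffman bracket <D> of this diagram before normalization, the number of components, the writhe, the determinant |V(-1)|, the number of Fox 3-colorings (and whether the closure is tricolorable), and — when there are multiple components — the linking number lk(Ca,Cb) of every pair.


V(x) = x^2 + 2x^4 - 2x^5 + x^6 - 2x^7 + x^8
bracket: -A^-11 + 2A^-7 - A^-3 + 2A - 2A^5 - A^13, w = +7
1 component, writhe +7, over 9 crossings
det 9, colorings 27 of 3^9 — tricolorable
observation: det 9 = |V(-1)|; divisible by 3, so tricolorable


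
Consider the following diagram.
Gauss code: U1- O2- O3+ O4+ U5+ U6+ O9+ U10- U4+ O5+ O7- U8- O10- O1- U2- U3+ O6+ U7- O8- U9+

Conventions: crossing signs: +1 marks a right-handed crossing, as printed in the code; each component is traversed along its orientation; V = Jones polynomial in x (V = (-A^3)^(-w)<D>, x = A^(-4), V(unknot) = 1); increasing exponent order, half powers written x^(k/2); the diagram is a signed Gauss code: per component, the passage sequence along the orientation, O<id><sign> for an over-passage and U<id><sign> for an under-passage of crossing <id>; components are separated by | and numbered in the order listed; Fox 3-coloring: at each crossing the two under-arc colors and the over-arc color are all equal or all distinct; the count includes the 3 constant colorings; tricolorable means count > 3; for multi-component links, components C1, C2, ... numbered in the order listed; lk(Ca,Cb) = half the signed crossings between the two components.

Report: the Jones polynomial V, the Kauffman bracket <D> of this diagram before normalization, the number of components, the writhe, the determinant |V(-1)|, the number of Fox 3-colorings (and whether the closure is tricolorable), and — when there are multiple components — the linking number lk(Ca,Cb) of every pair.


V(x) = -x^-3 + x^-2 - x^-1 + 3 - x + x^2 - x^3
bracket: -A^-12 + A^-8 - A^-4 + 3 - A^4 + A^8 - A^12, w = 0
1 component, writhe 0, over 10 crossings
det 9, colorings 27 of 3^10 — tricolorable
observation: V spans 6 powers of x: at least 6 crossings in any diagram


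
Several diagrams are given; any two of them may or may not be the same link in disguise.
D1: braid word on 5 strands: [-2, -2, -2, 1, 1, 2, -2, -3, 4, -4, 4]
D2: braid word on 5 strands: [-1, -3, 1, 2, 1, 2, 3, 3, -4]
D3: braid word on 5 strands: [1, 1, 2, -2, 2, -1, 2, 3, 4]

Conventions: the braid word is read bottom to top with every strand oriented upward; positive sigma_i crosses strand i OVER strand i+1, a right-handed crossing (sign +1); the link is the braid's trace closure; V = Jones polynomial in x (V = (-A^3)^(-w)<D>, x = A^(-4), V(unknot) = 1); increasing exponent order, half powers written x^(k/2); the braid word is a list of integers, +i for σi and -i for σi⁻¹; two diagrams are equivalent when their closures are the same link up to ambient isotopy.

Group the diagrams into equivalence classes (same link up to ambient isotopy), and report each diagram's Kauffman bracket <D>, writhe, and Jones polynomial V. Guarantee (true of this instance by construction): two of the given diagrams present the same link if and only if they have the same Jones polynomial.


grouping into links: {D1} | {D2} | {D3}
V(D1) = x^(-7/2) - x^(-5/2) + x^(-3/2) - 2x^(-1/2) - x^(3/2)  (w -1, c 11, <D> = A^-9 + 2A^-1 - A^3 + A^7 - A^11)
V(D2) = -x^(1/2) - x^(5/2)  (w +3, c 9, <D> = A^-1 + A^7)
V(D3) = -x^(1/2) + x^(3/2) - x^(5/2) - x^(9/2)  (w +5, c 9, <D> = A^-3 + A^5 - A^9 + A^13)
key observation: 3 classes among 3 diagrams; unequal V(x) rules out equality


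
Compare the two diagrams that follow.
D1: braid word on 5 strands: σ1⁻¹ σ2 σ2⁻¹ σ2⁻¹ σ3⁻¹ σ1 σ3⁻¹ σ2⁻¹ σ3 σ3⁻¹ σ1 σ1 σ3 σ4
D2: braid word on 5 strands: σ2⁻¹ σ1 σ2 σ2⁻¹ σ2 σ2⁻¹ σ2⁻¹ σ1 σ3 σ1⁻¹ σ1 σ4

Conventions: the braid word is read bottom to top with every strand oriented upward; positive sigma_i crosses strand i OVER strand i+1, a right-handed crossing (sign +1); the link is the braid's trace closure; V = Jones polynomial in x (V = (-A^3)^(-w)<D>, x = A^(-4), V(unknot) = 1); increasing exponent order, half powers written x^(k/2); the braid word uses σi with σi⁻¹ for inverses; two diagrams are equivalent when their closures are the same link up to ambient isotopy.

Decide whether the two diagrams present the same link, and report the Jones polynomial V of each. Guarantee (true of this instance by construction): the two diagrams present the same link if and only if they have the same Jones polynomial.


same link: no
V(D1) = x^-4 - x^-3 + x^-2 - 2x^-1 + 2 - x + x^2  [14 crossings, <D> = A^-8 - A^-4 + 2 - 2A^4 + A^8 - A^12 + A^16, w = 0]
V(D2) = x^-2 - x^-1 + 1 - x + x^2  [12 crossings, <D> = A^-2 - A^2 + A^6 - A^10 + A^14, w = +2]
insight: comparing 2 Jones polynomials yields 2 groups


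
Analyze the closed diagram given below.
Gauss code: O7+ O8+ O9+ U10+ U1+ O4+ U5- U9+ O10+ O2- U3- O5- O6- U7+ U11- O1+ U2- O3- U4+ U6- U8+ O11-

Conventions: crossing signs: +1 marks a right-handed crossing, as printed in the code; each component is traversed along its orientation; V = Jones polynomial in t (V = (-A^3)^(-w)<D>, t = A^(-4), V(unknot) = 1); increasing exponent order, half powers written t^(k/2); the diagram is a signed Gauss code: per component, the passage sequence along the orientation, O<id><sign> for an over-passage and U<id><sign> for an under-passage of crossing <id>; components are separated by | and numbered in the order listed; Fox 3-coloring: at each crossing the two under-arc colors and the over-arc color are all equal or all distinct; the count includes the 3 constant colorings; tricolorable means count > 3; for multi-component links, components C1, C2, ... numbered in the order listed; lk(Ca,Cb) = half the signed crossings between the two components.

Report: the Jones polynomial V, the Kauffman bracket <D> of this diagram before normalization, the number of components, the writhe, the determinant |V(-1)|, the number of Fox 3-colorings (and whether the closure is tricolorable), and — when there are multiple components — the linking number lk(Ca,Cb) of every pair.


V(t) = -t^-3 + t^-2 - t^-1 + 3 - t + t^2 - t^3
bracket: A^-9 - A^-5 + A^-1 - 3A^3 + A^7 - A^11 + A^15, w = +1
1 component, writhe +1, over 11 crossings
det 9, colorings 27 of 3^11 — tricolorable
observation: V is palindromic (span 6, det 9): t -> 1/t fixes it; necessary, not sufficient, for amphichirality


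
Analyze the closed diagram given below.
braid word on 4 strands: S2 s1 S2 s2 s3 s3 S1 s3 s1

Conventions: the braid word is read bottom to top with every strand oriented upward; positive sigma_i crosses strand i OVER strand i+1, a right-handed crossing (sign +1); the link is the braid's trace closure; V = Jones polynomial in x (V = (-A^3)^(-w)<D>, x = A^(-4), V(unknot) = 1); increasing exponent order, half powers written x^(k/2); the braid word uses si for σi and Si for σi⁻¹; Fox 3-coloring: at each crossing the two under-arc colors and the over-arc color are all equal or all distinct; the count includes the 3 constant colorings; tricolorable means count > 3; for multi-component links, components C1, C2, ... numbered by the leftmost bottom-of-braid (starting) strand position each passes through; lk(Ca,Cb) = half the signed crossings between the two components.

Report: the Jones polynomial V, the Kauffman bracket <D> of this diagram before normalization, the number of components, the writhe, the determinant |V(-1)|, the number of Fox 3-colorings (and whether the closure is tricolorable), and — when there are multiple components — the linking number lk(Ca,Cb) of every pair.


Jones polynomial: V(x) = x + x^3 - x^4
<D> = A^-7 - A^-3 - A^5; writhe +3
components 1, writhe +3 (9 crossings)
3-colorings: 9 of 3^9, det 3 — tricolorable
note: |V(-1)| = 3: so tricolorable, since 3 divides 3


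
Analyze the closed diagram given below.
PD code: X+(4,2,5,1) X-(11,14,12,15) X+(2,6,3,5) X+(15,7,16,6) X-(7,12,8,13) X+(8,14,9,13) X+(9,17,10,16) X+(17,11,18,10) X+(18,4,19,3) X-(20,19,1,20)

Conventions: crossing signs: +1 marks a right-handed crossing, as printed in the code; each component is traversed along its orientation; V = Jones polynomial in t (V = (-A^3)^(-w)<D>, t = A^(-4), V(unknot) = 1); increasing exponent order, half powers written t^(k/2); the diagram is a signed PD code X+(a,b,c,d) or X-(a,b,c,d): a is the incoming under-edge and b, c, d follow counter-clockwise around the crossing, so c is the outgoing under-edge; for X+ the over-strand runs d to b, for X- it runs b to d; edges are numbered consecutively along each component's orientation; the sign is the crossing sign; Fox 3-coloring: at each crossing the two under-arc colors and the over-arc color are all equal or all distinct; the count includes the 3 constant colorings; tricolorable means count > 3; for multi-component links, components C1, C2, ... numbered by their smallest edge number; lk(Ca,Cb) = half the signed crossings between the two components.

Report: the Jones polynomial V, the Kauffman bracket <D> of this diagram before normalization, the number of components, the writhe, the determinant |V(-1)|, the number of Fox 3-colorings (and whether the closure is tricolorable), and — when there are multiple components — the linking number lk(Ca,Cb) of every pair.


Jones polynomial: V(t) = t^2 + 2t^4 - 2t^5 + t^6 - 2t^7 + t^8
<D> = A^-20 - 2A^-16 + A^-12 - 2A^-8 + 2A^-4 + A^4; writhe +4
components 1, writhe +4 (10 crossings)
3-colorings: 27 of 3^10, det 9 — tricolorable
note: w = +4 shifts under R1 moves; the (-A^3)^(-4) factor cancels that in V


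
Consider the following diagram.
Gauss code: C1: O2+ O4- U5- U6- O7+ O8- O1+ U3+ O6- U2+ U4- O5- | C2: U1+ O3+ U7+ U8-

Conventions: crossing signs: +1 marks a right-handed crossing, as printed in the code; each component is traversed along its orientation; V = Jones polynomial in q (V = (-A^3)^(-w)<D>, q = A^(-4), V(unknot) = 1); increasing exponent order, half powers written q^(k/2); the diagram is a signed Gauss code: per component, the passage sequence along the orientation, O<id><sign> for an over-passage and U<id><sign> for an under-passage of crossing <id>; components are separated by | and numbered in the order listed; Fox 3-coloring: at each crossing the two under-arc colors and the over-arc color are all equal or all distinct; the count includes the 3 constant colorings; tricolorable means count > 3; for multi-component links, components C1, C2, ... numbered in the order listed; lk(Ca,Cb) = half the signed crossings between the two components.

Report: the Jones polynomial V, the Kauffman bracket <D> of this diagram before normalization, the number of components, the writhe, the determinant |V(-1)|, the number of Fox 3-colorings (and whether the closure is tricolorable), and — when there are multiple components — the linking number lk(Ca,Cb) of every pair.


Jones polynomial: V(q) = -q^(1/2) - q^(5/2)
<D> = -A^-10 - A^-2; writhe 0
components 2, writhe 0 (8 crossings)
linking number lk(C1,C2) = +1
3-colorings: 3 of 3^8, det 2 — not tricolorable
note: |V(-1)| = 2: so not tricolorable, since 3 does not divide 2


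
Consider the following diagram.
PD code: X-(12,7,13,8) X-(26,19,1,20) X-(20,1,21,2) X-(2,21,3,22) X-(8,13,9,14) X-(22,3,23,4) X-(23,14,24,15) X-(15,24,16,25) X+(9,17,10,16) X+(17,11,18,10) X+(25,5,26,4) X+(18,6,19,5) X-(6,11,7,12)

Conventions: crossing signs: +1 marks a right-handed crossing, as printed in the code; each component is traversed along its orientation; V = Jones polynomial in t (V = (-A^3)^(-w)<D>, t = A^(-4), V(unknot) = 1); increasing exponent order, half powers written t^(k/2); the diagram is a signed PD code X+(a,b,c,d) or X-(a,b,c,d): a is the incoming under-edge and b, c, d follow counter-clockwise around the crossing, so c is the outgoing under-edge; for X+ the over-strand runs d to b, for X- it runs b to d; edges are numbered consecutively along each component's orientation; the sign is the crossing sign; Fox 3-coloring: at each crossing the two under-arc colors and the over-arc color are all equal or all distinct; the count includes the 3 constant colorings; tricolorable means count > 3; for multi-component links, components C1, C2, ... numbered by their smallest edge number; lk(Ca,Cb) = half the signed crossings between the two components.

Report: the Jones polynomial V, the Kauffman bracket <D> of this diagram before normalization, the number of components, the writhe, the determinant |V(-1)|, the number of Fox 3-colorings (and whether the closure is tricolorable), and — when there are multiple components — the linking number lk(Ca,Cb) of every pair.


Jones polynomial: V(t) = t^-10 - 3t^-9 + 5t^-8 - 7t^-7 + 7t^-6 - 7t^-5 + 6t^-4 - 3t^-3 + 2t^-2
<D> = -2A^-7 + 3A^-3 - 6A + 7A^5 - 7A^9 + 7A^13 - 5A^17 + 3A^21 - A^25; writhe -5
components 1, writhe -5 (13 crossings)
3-colorings: 3 of 3^13, det 41 — not tricolorable
note: w = -5 shifts under R1 moves; the (-A^3)^(5) factor cancels that in V


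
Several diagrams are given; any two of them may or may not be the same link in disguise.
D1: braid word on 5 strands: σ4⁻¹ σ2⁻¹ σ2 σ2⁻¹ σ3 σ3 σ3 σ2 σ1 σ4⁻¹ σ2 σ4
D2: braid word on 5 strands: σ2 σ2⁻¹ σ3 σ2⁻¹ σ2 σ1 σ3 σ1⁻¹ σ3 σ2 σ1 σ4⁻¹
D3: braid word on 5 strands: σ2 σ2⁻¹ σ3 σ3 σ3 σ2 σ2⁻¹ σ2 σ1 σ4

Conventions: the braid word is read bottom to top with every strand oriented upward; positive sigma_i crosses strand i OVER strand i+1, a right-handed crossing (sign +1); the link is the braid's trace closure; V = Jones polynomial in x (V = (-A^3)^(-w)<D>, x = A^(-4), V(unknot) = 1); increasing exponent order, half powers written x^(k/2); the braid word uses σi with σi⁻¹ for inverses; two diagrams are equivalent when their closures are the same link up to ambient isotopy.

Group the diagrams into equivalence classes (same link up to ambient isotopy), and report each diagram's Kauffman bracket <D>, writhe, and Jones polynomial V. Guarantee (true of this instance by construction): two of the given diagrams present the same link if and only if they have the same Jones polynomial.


grouping into links: {D1, D2, D3}
V(D1) = x + x^3 - x^4  (w +4, c 12, <D> = -A^-4 + 1 + A^8)
V(D2) = x + x^3 - x^4  [12 crossings, <D> = -A^-4 + 1 + A^8, w = +4]
V(D3) = x + x^3 - x^4  [10 crossings, <D> = -A^2 + A^6 + A^14, w = +6]
why: all 3 diagrams share one V(x), hence one class


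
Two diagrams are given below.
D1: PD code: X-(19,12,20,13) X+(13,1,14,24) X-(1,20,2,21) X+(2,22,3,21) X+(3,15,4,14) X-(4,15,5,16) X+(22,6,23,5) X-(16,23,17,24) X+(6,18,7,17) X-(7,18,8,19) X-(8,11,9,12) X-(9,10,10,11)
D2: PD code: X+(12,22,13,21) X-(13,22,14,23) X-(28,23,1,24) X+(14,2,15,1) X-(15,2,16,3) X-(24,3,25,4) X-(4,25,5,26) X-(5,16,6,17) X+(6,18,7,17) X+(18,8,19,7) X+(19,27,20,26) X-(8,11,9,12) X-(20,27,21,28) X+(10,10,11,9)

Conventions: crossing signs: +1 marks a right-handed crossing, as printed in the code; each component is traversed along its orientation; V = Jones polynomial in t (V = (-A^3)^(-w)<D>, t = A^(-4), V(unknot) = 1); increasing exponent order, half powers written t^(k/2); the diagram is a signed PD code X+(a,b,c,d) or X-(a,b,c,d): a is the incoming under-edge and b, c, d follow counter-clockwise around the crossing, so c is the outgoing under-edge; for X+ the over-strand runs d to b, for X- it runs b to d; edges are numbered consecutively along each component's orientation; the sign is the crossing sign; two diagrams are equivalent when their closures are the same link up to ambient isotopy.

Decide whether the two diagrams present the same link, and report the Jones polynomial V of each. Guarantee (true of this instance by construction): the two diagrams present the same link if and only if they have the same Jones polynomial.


same link: no
V(D1) = 1  [12 crossings, <D> = A^-6, w = -2]
V(D2) = -t^-4 + t^-3 + t^-1  [14 crossings, <D> = A^-2 + A^6 - A^10, w = -2]
insight: 2 values of V(t) split the 2 diagrams


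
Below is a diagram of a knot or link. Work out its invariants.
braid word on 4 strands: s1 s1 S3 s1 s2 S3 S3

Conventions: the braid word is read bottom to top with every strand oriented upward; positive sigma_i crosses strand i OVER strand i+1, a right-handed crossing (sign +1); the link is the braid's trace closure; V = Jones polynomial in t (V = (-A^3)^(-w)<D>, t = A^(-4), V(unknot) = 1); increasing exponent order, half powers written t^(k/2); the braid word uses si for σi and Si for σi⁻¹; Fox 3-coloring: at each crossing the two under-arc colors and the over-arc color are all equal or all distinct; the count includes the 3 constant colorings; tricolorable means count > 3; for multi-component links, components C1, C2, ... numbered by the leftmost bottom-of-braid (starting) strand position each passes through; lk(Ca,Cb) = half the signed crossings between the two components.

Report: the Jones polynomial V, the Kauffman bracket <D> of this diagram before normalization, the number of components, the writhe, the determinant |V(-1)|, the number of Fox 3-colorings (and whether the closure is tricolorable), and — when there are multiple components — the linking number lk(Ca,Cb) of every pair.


V(t) = -t^-3 + t^-2 - t^-1 + 3 - t + t^2 - t^3
bracket: A^-9 - A^-5 + A^-1 - 3A^3 + A^7 - A^11 + A^15, w = +1
1 component, writhe +1, over 7 crossings
det 9, colorings 27 of 3^7 — tricolorable
observation: |V(-1)| = 9: so tricolorable, since 3 divides 9


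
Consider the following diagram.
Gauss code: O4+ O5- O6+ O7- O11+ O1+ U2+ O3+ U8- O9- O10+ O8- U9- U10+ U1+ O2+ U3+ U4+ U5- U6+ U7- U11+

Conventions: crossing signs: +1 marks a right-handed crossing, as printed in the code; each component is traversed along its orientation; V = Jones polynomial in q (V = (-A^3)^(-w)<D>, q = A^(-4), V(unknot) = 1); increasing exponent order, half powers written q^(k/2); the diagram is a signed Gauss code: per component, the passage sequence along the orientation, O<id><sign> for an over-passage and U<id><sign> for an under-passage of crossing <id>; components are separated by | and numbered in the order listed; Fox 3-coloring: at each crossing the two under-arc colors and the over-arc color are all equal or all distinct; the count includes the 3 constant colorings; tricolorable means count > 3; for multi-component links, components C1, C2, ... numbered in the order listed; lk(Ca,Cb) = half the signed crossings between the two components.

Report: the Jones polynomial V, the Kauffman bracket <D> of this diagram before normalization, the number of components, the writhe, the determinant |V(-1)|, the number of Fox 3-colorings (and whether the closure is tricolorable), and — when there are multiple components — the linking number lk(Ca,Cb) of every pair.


Jones polynomial: V(q) = q + q^3 - q^4
<D> = A^-7 - A^-3 - A^5; writhe +3
components 1, writhe +3 (11 crossings)
3-colorings: 9 of 3^11, det 3 — tricolorable
note: w = +3 shifts under R1 moves; the (-A^3)^(-3) factor cancels that in V


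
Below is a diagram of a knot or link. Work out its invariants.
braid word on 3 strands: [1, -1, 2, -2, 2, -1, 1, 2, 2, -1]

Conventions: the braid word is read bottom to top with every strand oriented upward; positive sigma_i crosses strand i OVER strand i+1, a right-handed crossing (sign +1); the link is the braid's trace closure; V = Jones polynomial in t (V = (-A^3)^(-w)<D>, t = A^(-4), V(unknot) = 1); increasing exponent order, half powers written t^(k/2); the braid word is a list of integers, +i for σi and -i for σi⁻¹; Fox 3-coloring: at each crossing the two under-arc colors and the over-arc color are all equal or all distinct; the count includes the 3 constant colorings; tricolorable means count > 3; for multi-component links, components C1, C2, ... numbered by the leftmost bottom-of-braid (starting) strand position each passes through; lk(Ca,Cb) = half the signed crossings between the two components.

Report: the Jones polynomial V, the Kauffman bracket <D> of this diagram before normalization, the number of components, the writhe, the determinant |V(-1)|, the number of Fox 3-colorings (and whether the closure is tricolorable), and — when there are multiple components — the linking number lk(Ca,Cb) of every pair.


V = t + t^3 - t^4
<D> = -A^-10 + A^-6 + A^2 (w = +2)
1 component over 10 crossings, w = +2
9 Fox colorings among 3^10, |V(-1)| = 3: tricolorable
why: |V(-1)| = 3: so tricolorable, since 3 divides 3


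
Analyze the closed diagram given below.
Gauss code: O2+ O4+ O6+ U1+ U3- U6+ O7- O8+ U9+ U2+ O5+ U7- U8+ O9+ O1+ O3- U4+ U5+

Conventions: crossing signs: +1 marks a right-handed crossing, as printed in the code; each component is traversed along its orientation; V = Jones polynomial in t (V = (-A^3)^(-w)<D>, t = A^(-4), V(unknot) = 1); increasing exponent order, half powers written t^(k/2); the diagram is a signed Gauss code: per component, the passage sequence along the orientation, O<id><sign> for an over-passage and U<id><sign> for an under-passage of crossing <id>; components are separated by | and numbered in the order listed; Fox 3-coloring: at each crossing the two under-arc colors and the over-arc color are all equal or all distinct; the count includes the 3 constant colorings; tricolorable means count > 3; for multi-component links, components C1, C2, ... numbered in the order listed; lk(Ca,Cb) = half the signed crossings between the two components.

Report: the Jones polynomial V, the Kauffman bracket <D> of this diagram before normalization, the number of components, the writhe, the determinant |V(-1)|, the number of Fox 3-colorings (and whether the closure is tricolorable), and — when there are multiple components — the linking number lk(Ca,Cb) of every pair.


V = t + t^3 - t^4
<D> = A^-1 - A^3 - A^11 (w = +5)
1 component over 9 crossings, w = +5
9 Fox colorings among 3^9, |V(-1)| = 3: tricolorable
why: w = +5 (over 9 crossings) is diagram-only; (-A^3)^(-5) removes it from V


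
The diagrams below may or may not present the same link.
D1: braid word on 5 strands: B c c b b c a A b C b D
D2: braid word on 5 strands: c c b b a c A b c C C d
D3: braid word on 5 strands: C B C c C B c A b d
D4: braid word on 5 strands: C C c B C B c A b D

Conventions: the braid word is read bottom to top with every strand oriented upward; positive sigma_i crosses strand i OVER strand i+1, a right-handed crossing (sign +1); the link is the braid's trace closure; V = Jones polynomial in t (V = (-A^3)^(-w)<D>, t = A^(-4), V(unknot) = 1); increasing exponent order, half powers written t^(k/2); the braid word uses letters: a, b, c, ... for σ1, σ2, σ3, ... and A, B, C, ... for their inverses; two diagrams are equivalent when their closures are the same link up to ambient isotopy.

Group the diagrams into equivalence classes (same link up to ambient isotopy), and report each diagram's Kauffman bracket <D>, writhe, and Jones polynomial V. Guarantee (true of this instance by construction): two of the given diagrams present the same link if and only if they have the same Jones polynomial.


grouping into links: {D1, D2} | {D3, D4}
V(D1) = t + t^2 + t^3 + t^6  (w +4, c 12, <D> = A^-12 + 1 + A^4 + A^8)
V(D2) = t + t^2 + t^3 + t^6  [12 crossings, <D> = A^-6 + A^6 + A^10 + A^14, w = +6]
V(D3) = t^-3 + t^-2 + t^-1 + 1  [10 crossings, <D> = A^-6 + A^-2 + A^2 + A^6, w = -2]
D4 (bracket A^-12 + A^-8 + A^-4 + 1; 10 crossings at w = -4): V = t^-3 + t^-2 + t^-1 + 1
key observation: 2 values of V(t) split the 4 diagrams


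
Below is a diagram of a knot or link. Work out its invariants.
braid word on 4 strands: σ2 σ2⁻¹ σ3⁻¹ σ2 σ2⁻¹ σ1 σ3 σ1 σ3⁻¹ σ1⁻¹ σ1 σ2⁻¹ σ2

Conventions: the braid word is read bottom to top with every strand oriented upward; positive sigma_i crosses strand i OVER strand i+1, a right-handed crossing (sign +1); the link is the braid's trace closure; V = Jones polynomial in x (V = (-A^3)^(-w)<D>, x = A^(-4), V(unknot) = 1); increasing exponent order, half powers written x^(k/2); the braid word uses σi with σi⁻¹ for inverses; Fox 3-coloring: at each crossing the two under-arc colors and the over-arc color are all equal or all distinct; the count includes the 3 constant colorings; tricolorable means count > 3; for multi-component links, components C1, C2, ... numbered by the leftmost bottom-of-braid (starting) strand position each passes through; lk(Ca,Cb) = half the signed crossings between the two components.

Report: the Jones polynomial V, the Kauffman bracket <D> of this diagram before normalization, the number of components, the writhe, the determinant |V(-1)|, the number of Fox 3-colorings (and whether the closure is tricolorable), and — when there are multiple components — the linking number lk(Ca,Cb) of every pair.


V(x) = 1 + x + x^2 + x^3
bracket: -A^-9 - A^-5 - A^-1 - A^3, w = +1
3 components, writhe +1, over 13 crossings
lk(C1,C2) = +1
linking number lk(C1,C3) = 0
lk(C2,C3): 0
det 0, colorings 9 of 3^13 — tricolorable
observation: summing lk over 3 pairs gives +1


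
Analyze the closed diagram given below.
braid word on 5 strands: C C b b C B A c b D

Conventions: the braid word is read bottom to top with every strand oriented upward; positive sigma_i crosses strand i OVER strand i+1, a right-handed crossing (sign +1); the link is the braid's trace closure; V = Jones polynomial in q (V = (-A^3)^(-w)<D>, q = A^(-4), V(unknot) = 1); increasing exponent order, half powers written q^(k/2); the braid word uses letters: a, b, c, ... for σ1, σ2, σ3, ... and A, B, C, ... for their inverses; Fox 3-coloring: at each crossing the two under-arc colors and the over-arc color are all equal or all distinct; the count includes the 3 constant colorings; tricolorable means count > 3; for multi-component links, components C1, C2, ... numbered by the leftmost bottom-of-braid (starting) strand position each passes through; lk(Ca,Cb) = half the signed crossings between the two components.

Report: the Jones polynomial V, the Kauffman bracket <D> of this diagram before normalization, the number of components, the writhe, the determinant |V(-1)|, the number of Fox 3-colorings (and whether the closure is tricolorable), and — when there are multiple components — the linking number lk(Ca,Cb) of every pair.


Jones polynomial: V(q) = -q^-3 + q^-2 - q^-1 + 3 - q + q^2 - q^3
<D> = -A^-18 + A^-14 - A^-10 + 3A^-6 - A^-2 + A^2 - A^6; writhe -2
components 1, writhe -2 (10 crossings)
3-colorings: 27 of 3^10, det 9 — tricolorable
note: V spans 6 powers of q: at least 6 crossings in any diagram


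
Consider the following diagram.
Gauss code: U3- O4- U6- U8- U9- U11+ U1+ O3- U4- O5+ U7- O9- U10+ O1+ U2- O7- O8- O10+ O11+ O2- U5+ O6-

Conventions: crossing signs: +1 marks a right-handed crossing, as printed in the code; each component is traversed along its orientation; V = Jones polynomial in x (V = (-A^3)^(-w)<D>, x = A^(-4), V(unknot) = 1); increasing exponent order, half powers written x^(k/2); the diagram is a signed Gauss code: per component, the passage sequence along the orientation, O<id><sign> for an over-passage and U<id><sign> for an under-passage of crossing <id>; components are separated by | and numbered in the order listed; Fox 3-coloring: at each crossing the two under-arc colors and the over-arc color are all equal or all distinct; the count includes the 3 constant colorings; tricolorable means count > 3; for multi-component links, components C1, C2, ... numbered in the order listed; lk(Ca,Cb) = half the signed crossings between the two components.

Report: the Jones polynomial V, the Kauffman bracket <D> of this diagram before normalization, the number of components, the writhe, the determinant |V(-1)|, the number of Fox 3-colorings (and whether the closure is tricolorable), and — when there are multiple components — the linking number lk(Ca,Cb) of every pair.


Jones polynomial: V(x) = -x^-4 + x^-3 + x^-1
<D> = -A^-5 - A^3 + A^7; writhe -3
components 1, writhe -3 (11 crossings)
3-colorings: 9 of 3^11, det 3 — tricolorable
note: |V(-1)| = 3: so tricolorable, since 3 divides 3


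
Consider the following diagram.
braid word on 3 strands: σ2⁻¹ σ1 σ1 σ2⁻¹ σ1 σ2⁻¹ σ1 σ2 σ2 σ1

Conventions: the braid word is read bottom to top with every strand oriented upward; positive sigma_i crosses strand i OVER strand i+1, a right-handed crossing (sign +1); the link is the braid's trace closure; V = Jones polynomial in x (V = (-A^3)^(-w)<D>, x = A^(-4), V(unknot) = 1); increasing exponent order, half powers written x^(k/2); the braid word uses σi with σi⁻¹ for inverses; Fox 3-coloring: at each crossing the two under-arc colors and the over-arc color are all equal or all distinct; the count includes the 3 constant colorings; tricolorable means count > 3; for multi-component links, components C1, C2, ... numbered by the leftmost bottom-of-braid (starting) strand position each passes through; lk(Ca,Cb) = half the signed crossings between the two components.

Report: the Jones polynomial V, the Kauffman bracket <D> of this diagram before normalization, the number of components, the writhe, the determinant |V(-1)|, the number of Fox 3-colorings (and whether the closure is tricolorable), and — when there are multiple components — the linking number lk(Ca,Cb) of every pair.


Jones polynomial: V(x) = -1 + 3x - 3x^2 + 5x^3 - 5x^4 + 4x^5 - 3x^6 + 2x^7 - x^8
<D> = -A^-20 + 2A^-16 - 3A^-12 + 4A^-8 - 5A^-4 + 5 - 3A^4 + 3A^8 - A^12; writhe +4
components 1, writhe +4 (10 crossings)
3-colorings: 9 of 3^10, det 27 — tricolorable
note: |V(-1)| = 27: so tricolorable, since 3 divides 27


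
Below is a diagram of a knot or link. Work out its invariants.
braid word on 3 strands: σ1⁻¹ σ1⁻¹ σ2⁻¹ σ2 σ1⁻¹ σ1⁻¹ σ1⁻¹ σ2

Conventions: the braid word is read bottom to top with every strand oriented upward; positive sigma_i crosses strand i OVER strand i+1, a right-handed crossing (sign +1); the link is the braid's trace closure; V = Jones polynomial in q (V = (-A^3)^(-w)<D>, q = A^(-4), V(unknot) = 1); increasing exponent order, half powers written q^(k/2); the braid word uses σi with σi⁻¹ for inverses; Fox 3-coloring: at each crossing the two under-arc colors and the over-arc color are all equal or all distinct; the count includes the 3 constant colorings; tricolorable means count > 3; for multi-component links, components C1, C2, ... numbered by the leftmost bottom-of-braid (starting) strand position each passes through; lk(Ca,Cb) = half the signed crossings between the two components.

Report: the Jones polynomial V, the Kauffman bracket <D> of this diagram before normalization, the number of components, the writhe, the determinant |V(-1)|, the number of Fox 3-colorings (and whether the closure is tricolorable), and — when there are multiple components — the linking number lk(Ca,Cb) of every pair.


V(q) = -q^-7 + q^-6 - q^-5 + q^-4 + q^-2
bracket: A^-4 + A^4 - A^8 + A^12 - A^16, w = -4
1 component, writhe -4, over 8 crossings
det 5, colorings 3 of 3^8 — not tricolorable
observation: free reduction leaves σ1⁻¹ σ1⁻¹ σ1⁻¹ σ1⁻¹ σ1⁻¹ σ2 of the original 8 letters


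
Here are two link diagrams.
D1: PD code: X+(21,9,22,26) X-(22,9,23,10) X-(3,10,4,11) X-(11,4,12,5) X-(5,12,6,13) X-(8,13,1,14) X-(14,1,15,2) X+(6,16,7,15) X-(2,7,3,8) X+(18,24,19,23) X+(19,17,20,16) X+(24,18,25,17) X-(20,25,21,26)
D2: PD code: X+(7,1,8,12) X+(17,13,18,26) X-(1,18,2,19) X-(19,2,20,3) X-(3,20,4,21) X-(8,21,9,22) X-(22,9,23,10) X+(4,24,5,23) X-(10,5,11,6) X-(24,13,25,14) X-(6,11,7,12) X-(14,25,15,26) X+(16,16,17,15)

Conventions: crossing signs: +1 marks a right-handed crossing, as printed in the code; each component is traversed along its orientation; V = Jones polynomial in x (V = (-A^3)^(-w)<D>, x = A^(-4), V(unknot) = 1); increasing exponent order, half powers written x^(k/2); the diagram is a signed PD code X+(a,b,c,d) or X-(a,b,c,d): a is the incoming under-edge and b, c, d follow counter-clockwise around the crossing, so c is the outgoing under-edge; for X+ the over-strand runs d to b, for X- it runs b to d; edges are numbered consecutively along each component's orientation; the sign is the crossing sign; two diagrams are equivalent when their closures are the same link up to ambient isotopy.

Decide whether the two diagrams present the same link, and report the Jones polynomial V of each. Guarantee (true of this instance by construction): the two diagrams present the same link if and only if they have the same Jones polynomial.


same link: yes
V(D1) = -x^(-15/2) + 2x^(-13/2) - 2x^(-11/2) + 2x^(-9/2) - 3x^(-7/2) + x^(-5/2) - x^(-3/2)  [13 crossings, <D> = A^-3 - A + 3A^5 - 2A^9 + 2A^13 - 2A^17 + A^21, w = -3]
D2 (bracket A^-9 - A^-5 + 3A^-1 - 2A^3 + 2A^7 - 2A^11 + A^15; 13 crossings at w = -5): V = -x^(-15/2) + 2x^(-13/2) - 2x^(-11/2) + 2x^(-9/2) - 3x^(-7/2) + x^(-5/2) - x^(-3/2)
note: from 13 to 13 crossings by R-moves: one link, two diagrams


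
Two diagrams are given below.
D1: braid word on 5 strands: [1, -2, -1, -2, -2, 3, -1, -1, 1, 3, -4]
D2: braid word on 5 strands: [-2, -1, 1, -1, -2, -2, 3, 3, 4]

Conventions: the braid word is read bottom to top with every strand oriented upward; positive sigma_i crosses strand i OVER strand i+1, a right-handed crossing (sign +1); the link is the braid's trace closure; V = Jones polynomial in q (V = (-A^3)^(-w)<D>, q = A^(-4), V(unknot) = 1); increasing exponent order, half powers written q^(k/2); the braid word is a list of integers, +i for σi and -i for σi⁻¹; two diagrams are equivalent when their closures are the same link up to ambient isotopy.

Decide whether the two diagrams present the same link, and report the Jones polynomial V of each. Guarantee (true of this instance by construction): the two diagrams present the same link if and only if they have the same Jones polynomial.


equivalent: yes
V(D1) = q^(-7/2) - q^(-5/2) + q^(-3/2) - 2q^(-1/2) - q^(3/2)  (w -3, c 11, <D> = A^-15 + 2A^-7 - A^-3 + A - A^5)
D2 (bracket A^-9 + 2A^-1 - A^3 + A^7 - A^11; 9 crossings at w = -1): V = q^(-7/2) - q^(-5/2) + q^(-3/2) - 2q^(-1/2) - q^(3/2)
why: one V(q) for all 2 diagrams — one class (guaranteed)


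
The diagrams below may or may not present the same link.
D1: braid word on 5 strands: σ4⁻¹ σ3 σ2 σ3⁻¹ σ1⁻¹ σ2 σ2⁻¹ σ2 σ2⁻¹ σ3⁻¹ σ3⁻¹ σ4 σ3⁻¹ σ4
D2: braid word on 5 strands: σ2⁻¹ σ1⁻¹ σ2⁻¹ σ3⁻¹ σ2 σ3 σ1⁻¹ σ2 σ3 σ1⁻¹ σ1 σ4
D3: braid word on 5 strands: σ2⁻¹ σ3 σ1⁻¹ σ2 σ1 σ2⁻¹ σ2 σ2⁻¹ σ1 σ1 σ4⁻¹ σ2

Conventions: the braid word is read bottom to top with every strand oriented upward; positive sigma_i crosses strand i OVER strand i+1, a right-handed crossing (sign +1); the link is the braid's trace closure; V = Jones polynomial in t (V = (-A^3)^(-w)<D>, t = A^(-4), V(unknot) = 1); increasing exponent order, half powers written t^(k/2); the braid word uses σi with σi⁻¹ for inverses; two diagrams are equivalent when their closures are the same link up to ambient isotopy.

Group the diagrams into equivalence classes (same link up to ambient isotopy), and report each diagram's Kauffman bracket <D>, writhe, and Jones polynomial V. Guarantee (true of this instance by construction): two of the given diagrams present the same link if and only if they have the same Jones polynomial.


equivalence classes: {D1} | {D2} | {D3}
D1 (bracket A^-2 + A^6 - A^10; 14 crossings at w = -2): V = -t^-4 + t^-3 + t^-1
D2 (bracket A^-8 - A^-4 + 1 - A^4 + A^8; 12 crossings at w = 0): V = t^-2 - t^-1 + 1 - t + t^2
D3 (bracket A^6; 12 crossings at w = +2): V = 1
key observation: 3 classes among 3 diagrams; unequal V(t) rules out equality


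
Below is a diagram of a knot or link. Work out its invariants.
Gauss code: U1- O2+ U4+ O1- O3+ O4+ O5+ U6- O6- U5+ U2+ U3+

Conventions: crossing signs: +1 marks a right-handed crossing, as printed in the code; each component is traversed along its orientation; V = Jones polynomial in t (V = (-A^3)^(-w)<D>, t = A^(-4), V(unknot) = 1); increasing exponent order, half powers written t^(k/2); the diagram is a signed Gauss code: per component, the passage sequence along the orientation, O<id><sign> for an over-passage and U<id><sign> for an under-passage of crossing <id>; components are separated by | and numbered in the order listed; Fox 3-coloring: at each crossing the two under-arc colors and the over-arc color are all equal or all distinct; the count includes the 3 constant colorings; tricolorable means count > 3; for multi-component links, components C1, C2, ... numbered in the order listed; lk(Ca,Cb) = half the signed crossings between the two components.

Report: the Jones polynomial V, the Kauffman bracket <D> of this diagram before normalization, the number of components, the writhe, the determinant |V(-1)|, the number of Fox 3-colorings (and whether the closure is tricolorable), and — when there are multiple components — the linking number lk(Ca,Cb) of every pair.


Jones polynomial: V(t) = 1
<D> = A^6; writhe +2
components 1, writhe +2 (6 crossings)
3-colorings: 3 of 3^6, det 1 — not tricolorable
note: w = +2 shifts under R1 moves; the (-A^3)^(-2) factor cancels that in V


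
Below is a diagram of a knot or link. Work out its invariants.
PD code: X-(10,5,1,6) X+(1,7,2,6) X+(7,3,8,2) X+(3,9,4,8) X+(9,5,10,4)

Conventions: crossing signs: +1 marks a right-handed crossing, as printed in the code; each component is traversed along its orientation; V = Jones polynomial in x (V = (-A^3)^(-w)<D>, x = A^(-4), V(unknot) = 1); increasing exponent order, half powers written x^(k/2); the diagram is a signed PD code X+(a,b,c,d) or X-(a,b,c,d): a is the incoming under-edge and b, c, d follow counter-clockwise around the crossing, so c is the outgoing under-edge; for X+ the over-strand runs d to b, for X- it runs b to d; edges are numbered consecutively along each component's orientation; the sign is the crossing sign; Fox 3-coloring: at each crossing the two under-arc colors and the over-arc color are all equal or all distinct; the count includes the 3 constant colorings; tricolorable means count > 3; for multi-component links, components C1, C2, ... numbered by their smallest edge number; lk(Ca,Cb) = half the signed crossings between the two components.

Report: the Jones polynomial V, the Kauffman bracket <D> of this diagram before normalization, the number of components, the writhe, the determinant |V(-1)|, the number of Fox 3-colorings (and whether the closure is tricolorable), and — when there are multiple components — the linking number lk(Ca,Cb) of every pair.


V(x) = x + x^3 - x^4
bracket: A^-7 - A^-3 - A^5, w = +3
1 component, writhe +3, over 5 crossings
det 3, colorings 9 of 3^5 — tricolorable
observation: |V(-1)| = 3: so tricolorable, since 3 divides 3


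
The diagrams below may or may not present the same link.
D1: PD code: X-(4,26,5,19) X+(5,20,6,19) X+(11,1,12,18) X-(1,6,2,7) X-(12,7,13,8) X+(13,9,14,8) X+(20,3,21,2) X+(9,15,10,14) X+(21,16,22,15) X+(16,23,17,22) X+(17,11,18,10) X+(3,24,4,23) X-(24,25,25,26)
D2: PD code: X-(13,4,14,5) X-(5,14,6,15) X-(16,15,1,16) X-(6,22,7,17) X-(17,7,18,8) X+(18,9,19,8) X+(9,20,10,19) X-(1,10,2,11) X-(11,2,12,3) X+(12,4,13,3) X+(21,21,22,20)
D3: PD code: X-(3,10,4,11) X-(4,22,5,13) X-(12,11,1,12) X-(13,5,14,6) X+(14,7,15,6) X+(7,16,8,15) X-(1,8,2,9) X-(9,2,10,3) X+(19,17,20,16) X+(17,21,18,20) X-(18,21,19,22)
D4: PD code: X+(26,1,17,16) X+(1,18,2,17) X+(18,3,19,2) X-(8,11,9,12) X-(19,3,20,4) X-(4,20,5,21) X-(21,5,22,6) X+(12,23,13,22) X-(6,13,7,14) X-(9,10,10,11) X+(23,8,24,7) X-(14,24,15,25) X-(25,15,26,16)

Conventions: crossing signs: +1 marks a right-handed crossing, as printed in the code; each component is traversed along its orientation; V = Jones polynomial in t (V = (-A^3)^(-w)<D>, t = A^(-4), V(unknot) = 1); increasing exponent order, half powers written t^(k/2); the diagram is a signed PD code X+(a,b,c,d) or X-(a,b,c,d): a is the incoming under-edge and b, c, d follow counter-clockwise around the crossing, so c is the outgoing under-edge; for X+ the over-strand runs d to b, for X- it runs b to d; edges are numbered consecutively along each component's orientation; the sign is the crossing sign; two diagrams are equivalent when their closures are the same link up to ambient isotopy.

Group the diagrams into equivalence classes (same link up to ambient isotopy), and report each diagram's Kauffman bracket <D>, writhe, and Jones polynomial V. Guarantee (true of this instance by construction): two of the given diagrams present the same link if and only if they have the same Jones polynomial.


equivalence classes: {D1} | {D2, D3} | {D4}
D1 (bracket -A^-19 + 2A^-15 - 3A^-11 + 4A^-7 - 3A^-3 + 4A - 2A^5 + A^9; 13 crossings at w = +5): V = -t^(3/2) + 2t^(5/2) - 4t^(7/2) + 3t^(9/2) - 4t^(11/2) + 3t^(13/2) - 2t^(15/2) + t^(17/2)
V(D2) = t^(-9/2) - t^(-5/2) - t^(-3/2) - t^(-1/2)  [11 crossings, <D> = A^-7 + A^-3 + A - A^9, w = -3]
V(D3) = t^(-9/2) - t^(-5/2) - t^(-3/2) - t^(-1/2)  (w -3, c 11, <D> = A^-7 + A^-3 + A - A^9)
D4 (bracket A^-15 - A^-11 + 2A^-7 - A^-3 + 2A - A^5; 13 crossings at w = -3): V = t^(-7/2) - 2t^(-5/2) + t^(-3/2) - 2t^(-1/2) + t^(1/2) - t^(3/2)
observation: V(t) takes 3 values over 4 diagrams, fixing the grouping
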